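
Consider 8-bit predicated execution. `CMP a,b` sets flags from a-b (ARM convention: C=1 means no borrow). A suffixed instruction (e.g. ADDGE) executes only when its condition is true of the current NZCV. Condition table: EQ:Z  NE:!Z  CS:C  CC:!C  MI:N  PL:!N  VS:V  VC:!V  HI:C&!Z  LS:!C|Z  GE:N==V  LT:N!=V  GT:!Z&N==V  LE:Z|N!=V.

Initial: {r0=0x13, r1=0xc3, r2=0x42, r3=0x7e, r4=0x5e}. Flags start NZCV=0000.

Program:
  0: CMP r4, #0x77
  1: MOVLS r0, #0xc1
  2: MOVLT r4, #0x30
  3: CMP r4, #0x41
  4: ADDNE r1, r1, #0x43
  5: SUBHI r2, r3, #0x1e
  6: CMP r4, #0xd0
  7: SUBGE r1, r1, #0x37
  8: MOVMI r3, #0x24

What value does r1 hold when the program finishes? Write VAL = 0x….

0: ✓ CMP  NZCV=1000
1: ✓ MOVLS  r0←0xc1
2: ✓ MOVLT  r4←0x30
3: ✓ CMP  NZCV=1000
4: ✓ ADDNE  r1←0x06
5: · SUBHI
6: ✓ CMP  NZCV=0000
7: ✓ SUBGE  r1←0xcf
8: · MOVMI

VAL = 0xcf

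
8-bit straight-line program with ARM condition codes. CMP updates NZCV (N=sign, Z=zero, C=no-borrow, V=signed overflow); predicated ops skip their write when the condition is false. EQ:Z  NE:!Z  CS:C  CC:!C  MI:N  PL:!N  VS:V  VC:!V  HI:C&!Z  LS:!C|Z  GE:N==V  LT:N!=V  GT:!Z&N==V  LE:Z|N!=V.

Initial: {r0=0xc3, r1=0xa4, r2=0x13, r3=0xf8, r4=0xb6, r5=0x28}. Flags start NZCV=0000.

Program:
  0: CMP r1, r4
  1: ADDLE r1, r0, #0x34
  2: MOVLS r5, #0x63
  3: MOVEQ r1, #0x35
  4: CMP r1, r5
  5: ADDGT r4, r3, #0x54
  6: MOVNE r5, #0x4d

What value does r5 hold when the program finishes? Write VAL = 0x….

VAL = 0x4d

0: ✓ CMP  NZCV=1000
1: ✓ ADDLE  r1←0xf7
2: ✓ MOVLS  r5←0x63
3: · MOVEQ
4: ✓ CMP  NZCV=1010
5: · ADDGT
6: ✓ MOVNE  r5←0x4d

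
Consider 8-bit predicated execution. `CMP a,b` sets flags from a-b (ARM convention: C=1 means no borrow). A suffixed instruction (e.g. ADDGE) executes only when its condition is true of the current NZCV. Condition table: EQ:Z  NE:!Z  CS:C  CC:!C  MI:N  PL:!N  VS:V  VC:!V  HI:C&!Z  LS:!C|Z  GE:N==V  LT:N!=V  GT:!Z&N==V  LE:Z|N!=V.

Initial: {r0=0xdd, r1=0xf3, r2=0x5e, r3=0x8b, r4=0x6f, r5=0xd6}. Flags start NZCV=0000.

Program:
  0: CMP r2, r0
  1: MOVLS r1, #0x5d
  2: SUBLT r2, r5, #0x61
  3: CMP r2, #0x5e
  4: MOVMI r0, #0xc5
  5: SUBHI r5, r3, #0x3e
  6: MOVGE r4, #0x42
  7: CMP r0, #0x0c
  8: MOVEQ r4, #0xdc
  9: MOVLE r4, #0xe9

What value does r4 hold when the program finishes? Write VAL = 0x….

VAL = 0xe9

[0] flags=1001 → (cmp)
[1] flags=1001 LS?T → r1=0x5d
[2] flags=1001 LT?F → skip
[3] flags=0110 → (cmp)
[4] flags=0110 MI?F → skip
[5] flags=0110 HI?F → skip
[6] flags=0110 GE?T → r4=0x42
[7] flags=1010 → (cmp)
[8] flags=1010 EQ?F → skip
[9] flags=1010 LE?T → r4=0xe9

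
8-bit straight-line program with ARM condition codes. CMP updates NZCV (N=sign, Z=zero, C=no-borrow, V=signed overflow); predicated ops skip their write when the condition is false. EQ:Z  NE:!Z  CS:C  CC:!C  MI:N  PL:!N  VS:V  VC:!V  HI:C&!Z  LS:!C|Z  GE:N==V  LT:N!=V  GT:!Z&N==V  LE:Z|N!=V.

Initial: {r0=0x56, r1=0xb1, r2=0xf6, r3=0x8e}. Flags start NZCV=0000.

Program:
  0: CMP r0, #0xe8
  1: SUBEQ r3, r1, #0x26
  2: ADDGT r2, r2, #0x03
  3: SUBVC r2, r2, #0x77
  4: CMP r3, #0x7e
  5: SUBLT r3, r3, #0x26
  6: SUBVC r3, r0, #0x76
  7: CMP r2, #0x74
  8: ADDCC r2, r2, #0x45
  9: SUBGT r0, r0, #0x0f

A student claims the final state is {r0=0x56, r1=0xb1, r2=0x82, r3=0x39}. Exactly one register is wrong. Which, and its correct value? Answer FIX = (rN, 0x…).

0: ✓ CMP  NZCV=0000
1: · SUBEQ
2: ✓ ADDGT  r2←0xf9
3: ✓ SUBVC  r2←0x82
4: ✓ CMP  NZCV=0011
5: ✓ SUBLT  r3←0x68
6: · SUBVC
7: ✓ CMP  NZCV=0011
8: · ADDCC
9: · SUBGT

FIX = (r3, 0x68)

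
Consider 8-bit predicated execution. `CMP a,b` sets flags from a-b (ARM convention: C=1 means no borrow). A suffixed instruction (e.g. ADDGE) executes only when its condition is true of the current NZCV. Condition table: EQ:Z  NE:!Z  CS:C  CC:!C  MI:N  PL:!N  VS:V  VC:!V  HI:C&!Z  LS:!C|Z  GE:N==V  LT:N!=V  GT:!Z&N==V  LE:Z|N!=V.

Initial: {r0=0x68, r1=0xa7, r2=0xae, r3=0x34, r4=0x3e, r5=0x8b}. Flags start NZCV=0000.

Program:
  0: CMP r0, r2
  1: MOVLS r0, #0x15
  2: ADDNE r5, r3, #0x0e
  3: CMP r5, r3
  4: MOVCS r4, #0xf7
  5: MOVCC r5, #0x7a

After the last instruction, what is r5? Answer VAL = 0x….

[0] flags=1001 → (cmp)
[1] flags=1001 LS?T → r0=0x15
[2] flags=1001 NE?T → r5=0x42
[3] flags=0010 → (cmp)
[4] flags=0010 CS?T → r4=0xf7
[5] flags=0010 CC?F → skip

VAL = 0x42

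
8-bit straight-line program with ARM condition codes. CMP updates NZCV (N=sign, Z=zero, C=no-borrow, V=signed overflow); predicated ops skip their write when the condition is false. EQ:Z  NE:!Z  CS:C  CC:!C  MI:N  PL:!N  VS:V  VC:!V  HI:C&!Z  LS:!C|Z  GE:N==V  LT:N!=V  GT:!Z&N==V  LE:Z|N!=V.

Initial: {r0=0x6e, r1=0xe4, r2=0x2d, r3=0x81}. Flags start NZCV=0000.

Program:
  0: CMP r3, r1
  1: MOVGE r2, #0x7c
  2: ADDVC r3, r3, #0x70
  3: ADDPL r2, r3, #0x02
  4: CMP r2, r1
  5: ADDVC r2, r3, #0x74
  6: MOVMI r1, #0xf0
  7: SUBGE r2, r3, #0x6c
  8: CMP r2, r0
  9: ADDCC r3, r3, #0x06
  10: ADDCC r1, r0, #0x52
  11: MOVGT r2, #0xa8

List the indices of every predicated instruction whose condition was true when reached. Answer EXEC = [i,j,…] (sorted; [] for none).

EXEC = [2,5,7]

0: ✓ CMP  NZCV=1000
1: · MOVGE
2: ✓ ADDVC  r3←0xf1
3: · ADDPL
4: ✓ CMP  NZCV=0000
5: ✓ ADDVC  r2←0x65
6: · MOVMI
7: ✓ SUBGE  r2←0x85
8: ✓ CMP  NZCV=0011
9: · ADDCC
10: · ADDCC
11: · MOVGT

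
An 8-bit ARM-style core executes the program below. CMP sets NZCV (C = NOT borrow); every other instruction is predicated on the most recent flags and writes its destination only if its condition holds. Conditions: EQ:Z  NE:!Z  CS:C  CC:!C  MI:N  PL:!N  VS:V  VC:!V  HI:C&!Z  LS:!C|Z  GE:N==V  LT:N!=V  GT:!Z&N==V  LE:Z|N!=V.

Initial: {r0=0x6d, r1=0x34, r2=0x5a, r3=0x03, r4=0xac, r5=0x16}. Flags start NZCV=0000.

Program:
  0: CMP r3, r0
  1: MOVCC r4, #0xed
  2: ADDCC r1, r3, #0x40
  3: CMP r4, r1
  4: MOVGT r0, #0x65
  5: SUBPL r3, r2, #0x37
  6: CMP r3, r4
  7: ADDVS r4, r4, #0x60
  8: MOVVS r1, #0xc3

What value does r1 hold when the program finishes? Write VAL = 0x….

[0] flags=1000 → (cmp)
[1] flags=1000 CC?T → r4=0xed
[2] flags=1000 CC?T → r1=0x43
[3] flags=1010 → (cmp)
[4] flags=1010 GT?F → skip
[5] flags=1010 PL?F → skip
[6] flags=0000 → (cmp)
[7] flags=0000 VS?F → skip
[8] flags=0000 VS?F → skip

VAL = 0x43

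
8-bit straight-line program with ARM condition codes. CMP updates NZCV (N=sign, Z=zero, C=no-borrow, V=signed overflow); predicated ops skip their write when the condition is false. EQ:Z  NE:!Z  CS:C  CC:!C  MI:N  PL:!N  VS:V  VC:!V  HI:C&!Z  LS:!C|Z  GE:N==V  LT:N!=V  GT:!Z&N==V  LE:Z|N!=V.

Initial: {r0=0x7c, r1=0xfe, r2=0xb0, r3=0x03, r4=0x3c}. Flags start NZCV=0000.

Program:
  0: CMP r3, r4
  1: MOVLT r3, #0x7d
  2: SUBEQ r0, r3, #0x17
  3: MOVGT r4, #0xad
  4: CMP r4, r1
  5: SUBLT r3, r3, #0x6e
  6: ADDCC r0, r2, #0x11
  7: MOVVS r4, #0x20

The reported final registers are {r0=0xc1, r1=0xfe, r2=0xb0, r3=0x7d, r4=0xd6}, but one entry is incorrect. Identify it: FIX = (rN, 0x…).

[0] flags=1000 → (cmp)
[1] flags=1000 LT?T → r3=0x7d
[2] flags=1000 EQ?F → skip
[3] flags=1000 GT?F → skip
[4] flags=0000 → (cmp)
[5] flags=0000 LT?F → skip
[6] flags=0000 CC?T → r0=0xc1
[7] flags=0000 VS?F → skip

FIX = (r4, 0x3c)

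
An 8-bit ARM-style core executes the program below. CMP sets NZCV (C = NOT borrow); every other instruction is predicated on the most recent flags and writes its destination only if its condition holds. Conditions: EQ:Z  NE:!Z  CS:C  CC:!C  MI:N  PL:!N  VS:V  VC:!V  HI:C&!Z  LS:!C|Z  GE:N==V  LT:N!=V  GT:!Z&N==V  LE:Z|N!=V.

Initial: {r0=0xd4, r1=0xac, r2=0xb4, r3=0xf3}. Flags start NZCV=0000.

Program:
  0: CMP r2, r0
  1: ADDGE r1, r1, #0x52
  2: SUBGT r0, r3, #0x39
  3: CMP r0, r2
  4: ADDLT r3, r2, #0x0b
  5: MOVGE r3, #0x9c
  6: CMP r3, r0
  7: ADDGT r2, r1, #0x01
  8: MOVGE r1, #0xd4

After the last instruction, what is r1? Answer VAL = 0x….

VAL = 0xac

[0] flags=1000 → (cmp)
[1] flags=1000 GE?F → skip
[2] flags=1000 GT?F → skip
[3] flags=0010 → (cmp)
[4] flags=0010 LT?F → skip
[5] flags=0010 GE?T → r3=0x9c
[6] flags=1000 → (cmp)
[7] flags=1000 GT?F → skip
[8] flags=1000 GE?F → skip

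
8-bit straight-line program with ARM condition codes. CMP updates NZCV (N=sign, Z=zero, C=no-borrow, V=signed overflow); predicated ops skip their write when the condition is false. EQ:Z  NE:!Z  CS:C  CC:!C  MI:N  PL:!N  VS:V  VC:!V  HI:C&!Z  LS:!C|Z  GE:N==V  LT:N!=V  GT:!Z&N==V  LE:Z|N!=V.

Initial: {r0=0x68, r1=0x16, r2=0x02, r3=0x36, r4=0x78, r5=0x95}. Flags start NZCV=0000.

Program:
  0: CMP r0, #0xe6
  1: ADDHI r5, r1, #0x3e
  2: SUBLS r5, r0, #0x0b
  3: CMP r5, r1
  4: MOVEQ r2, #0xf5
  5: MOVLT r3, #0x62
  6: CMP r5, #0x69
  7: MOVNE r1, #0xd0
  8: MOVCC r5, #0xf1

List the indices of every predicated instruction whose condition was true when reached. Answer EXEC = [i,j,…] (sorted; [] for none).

0: ✓ CMP  NZCV=1001
1: · ADDHI
2: ✓ SUBLS  r5←0x5d
3: ✓ CMP  NZCV=0010
4: · MOVEQ
5: · MOVLT
6: ✓ CMP  NZCV=1000
7: ✓ MOVNE  r1←0xd0
8: ✓ MOVCC  r5←0xf1

EXEC = [2,7,8]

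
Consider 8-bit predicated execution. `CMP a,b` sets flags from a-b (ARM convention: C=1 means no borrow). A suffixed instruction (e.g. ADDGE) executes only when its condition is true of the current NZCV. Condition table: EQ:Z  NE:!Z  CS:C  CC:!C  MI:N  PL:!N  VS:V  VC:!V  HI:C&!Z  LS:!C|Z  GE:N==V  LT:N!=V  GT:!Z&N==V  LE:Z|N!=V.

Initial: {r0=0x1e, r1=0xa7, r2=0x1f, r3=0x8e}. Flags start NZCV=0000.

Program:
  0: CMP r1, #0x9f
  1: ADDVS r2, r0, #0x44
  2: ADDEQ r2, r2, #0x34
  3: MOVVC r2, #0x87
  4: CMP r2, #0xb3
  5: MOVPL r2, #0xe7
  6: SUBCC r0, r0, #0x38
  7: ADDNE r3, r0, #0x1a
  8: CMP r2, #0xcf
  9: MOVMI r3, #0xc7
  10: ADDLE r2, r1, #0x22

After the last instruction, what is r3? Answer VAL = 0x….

VAL = 0xc7

[0] flags=0010 → (cmp)
[1] flags=0010 VS?F → skip
[2] flags=0010 EQ?F → skip
[3] flags=0010 VC?T → r2=0x87
[4] flags=1000 → (cmp)
[5] flags=1000 PL?F → skip
[6] flags=1000 CC?T → r0=0xe6
[7] flags=1000 NE?T → r3=0x00
[8] flags=1000 → (cmp)
[9] flags=1000 MI?T → r3=0xc7
[10] flags=1000 LE?T → r2=0xc9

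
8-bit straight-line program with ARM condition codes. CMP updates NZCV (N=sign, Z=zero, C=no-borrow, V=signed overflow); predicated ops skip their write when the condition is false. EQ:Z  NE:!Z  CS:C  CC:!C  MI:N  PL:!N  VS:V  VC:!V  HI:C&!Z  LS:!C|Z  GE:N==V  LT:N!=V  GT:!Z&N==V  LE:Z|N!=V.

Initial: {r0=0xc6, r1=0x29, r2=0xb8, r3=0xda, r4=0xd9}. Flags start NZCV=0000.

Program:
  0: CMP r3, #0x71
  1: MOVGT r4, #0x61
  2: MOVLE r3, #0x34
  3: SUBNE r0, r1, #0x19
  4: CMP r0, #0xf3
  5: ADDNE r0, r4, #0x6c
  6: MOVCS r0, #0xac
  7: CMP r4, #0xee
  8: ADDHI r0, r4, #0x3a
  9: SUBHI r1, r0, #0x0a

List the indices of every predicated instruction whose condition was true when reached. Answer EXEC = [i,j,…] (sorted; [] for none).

EXEC = [2,3,5]

0: ✓ CMP  NZCV=0011
1: · MOVGT
2: ✓ MOVLE  r3←0x34
3: ✓ SUBNE  r0←0x10
4: ✓ CMP  NZCV=0000
5: ✓ ADDNE  r0←0x45
6: · MOVCS
7: ✓ CMP  NZCV=1000
8: · ADDHI
9: · SUBHI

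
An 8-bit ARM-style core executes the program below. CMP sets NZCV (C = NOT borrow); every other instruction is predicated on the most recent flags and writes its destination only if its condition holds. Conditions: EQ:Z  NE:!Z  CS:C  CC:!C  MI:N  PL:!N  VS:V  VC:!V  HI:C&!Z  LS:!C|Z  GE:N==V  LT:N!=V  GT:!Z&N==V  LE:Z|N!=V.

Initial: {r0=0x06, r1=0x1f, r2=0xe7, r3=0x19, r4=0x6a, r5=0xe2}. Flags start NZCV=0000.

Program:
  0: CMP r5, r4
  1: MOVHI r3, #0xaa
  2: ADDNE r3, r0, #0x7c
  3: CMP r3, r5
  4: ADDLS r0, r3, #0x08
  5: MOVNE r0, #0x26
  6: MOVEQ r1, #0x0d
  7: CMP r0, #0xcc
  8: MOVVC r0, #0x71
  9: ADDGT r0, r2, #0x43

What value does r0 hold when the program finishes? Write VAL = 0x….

VAL = 0x2a

0: ✓ CMP  NZCV=0011
1: ✓ MOVHI  r3←0xaa
2: ✓ ADDNE  r3←0x82
3: ✓ CMP  NZCV=1000
4: ✓ ADDLS  r0←0x8a
5: ✓ MOVNE  r0←0x26
6: · MOVEQ
7: ✓ CMP  NZCV=0000
8: ✓ MOVVC  r0←0x71
9: ✓ ADDGT  r0←0x2a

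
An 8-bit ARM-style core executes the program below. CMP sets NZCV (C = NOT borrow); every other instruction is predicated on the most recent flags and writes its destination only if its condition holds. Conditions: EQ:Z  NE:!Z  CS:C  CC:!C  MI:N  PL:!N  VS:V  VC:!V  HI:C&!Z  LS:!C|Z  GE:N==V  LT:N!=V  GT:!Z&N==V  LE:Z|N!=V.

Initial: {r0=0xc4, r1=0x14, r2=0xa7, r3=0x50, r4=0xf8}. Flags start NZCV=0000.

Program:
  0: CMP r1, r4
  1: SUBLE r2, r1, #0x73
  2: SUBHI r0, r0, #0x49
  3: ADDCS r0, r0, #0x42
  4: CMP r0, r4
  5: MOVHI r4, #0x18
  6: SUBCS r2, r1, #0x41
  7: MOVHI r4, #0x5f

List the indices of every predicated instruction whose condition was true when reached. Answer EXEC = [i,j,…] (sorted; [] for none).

[0] flags=0000 → (cmp)
[1] flags=0000 LE?F → skip
[2] flags=0000 HI?F → skip
[3] flags=0000 CS?F → skip
[4] flags=1000 → (cmp)
[5] flags=1000 HI?F → skip
[6] flags=1000 CS?F → skip
[7] flags=1000 HI?F → skip

EXEC = []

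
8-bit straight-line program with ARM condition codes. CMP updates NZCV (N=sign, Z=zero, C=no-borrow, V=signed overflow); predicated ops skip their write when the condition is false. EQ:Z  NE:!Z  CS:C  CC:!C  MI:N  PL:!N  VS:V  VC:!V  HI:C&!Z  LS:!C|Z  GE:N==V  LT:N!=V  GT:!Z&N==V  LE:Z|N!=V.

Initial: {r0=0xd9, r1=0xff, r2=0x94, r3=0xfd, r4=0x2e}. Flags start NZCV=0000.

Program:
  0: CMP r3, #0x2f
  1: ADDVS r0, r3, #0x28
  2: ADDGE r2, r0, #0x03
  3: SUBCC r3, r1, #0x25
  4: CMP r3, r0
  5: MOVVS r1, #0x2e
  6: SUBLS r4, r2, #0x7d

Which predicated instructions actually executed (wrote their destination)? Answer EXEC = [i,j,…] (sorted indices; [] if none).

0: ✓ CMP  NZCV=1010
1: · ADDVS
2: · ADDGE
3: · SUBCC
4: ✓ CMP  NZCV=0010
5: · MOVVS
6: · SUBLS

EXEC = []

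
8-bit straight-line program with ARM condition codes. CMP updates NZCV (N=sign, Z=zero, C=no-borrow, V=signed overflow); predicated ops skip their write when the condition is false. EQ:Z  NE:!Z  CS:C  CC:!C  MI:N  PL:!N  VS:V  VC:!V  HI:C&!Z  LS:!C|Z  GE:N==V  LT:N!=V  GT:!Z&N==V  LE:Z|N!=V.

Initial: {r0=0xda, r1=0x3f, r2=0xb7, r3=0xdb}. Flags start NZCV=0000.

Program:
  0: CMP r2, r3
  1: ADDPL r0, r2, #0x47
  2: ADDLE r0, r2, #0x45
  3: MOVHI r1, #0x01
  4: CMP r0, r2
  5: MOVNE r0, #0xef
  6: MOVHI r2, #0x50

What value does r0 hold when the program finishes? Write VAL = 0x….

0: ✓ CMP  NZCV=1000
1: · ADDPL
2: ✓ ADDLE  r0←0xfc
3: · MOVHI
4: ✓ CMP  NZCV=0010
5: ✓ MOVNE  r0←0xef
6: ✓ MOVHI  r2←0x50

VAL = 0xef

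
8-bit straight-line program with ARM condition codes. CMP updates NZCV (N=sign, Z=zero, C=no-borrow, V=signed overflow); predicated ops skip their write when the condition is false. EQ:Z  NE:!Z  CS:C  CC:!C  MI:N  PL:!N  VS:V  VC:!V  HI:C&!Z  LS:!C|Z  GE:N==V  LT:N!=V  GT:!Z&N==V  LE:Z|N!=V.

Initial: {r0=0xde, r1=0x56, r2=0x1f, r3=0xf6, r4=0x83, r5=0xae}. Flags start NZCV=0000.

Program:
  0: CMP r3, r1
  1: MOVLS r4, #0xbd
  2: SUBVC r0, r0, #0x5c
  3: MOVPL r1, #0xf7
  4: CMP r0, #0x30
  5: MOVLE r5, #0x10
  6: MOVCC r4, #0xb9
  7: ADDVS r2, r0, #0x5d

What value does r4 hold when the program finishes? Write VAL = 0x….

[0] flags=1010 → (cmp)
[1] flags=1010 LS?F → skip
[2] flags=1010 VC?T → r0=0x82
[3] flags=1010 PL?F → skip
[4] flags=0011 → (cmp)
[5] flags=0011 LE?T → r5=0x10
[6] flags=0011 CC?F → skip
[7] flags=0011 VS?T → r2=0xdf

VAL = 0x83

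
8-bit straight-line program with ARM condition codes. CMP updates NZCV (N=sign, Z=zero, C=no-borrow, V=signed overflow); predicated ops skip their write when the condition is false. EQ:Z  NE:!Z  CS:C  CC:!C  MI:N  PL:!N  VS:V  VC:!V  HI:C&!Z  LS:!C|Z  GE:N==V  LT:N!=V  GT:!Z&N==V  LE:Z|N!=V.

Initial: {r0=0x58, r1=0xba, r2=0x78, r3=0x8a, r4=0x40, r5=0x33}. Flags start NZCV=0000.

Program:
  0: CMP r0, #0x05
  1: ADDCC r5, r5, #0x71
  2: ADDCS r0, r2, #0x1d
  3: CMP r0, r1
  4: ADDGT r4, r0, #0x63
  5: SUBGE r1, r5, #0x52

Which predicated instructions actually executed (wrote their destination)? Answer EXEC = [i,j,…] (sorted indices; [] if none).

[0] flags=0010 → (cmp)
[1] flags=0010 CC?F → skip
[2] flags=0010 CS?T → r0=0x95
[3] flags=1000 → (cmp)
[4] flags=1000 GT?F → skip
[5] flags=1000 GE?F → skip

EXEC = [2]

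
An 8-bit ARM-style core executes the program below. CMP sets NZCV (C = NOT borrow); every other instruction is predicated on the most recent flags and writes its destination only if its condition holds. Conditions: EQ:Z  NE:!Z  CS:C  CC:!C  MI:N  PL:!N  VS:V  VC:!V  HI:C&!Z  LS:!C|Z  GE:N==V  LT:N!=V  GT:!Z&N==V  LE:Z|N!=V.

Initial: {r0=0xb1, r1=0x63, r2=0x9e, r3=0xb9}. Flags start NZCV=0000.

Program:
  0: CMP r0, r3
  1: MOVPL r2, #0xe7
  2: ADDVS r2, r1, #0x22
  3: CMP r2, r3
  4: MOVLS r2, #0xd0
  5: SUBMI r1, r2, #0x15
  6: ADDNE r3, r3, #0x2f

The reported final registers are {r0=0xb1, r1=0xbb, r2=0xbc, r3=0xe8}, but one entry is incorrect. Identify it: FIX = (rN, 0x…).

FIX = (r2, 0xd0)

[0] flags=1000 → (cmp)
[1] flags=1000 PL?F → skip
[2] flags=1000 VS?F → skip
[3] flags=1000 → (cmp)
[4] flags=1000 LS?T → r2=0xd0
[5] flags=1000 MI?T → r1=0xbb
[6] flags=1000 NE?T → r3=0xe8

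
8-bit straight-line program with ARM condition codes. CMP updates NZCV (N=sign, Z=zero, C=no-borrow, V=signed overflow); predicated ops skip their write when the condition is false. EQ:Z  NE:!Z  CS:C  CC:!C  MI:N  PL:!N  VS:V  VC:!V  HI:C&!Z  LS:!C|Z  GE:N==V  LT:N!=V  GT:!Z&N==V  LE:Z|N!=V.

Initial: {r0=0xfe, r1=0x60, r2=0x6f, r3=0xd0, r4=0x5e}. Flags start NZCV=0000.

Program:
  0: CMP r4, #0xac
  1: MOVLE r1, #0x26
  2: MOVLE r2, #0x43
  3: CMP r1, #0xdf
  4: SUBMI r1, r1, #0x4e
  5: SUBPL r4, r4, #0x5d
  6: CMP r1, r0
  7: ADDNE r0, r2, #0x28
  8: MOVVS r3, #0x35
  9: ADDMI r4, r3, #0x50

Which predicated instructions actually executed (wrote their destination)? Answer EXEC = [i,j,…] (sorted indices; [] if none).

[0] flags=1001 → (cmp)
[1] flags=1001 LE?F → skip
[2] flags=1001 LE?F → skip
[3] flags=1001 → (cmp)
[4] flags=1001 MI?T → r1=0x12
[5] flags=1001 PL?F → skip
[6] flags=0000 → (cmp)
[7] flags=0000 NE?T → r0=0x97
[8] flags=0000 VS?F → skip
[9] flags=0000 MI?F → skip

EXEC = [4,7]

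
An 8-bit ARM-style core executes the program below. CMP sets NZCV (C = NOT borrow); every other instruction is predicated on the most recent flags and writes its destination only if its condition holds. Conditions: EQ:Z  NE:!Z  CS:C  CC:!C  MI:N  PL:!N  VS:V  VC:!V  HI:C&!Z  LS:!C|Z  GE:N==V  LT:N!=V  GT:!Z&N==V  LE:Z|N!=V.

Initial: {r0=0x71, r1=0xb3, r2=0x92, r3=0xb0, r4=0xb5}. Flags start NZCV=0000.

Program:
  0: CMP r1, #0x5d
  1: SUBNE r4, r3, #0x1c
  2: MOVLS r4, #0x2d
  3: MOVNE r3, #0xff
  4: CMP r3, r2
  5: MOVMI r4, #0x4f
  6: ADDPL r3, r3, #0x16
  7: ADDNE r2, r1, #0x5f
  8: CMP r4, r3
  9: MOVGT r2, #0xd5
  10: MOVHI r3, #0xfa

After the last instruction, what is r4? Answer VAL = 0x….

[0] flags=0011 → (cmp)
[1] flags=0011 NE?T → r4=0x94
[2] flags=0011 LS?F → skip
[3] flags=0011 NE?T → r3=0xff
[4] flags=0010 → (cmp)
[5] flags=0010 MI?F → skip
[6] flags=0010 PL?T → r3=0x15
[7] flags=0010 NE?T → r2=0x12
[8] flags=0011 → (cmp)
[9] flags=0011 GT?F → skip
[10] flags=0011 HI?T → r3=0xfa

VAL = 0x94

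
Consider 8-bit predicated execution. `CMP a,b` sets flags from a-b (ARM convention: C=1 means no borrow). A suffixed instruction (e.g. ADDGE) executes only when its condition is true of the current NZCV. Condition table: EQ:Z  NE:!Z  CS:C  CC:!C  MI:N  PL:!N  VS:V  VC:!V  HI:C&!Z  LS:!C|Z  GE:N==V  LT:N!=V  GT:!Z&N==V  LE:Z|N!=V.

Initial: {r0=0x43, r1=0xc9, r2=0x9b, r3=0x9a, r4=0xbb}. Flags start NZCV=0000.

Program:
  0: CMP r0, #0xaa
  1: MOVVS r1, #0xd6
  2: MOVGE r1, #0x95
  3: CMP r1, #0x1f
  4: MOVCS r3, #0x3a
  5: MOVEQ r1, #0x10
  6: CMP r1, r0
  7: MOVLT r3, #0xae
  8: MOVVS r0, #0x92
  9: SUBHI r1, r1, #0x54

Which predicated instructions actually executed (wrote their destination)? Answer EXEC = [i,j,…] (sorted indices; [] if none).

[0] flags=1001 → (cmp)
[1] flags=1001 VS?T → r1=0xd6
[2] flags=1001 GE?T → r1=0x95
[3] flags=0011 → (cmp)
[4] flags=0011 CS?T → r3=0x3a
[5] flags=0011 EQ?F → skip
[6] flags=0011 → (cmp)
[7] flags=0011 LT?T → r3=0xae
[8] flags=0011 VS?T → r0=0x92
[9] flags=0011 HI?T → r1=0x41

EXEC = [1,2,4,7,8,9]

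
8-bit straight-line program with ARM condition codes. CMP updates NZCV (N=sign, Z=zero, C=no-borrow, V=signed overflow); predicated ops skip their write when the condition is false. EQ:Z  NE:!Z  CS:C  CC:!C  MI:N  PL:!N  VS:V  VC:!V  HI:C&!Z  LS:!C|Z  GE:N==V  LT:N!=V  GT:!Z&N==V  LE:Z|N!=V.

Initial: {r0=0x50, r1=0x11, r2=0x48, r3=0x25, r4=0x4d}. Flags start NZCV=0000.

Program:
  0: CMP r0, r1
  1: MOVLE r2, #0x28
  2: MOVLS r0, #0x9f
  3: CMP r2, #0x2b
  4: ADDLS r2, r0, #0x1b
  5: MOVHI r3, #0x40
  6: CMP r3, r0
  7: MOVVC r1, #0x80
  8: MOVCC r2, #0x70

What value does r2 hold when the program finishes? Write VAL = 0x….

VAL = 0x70

[0] flags=0010 → (cmp)
[1] flags=0010 LE?F → skip
[2] flags=0010 LS?F → skip
[3] flags=0010 → (cmp)
[4] flags=0010 LS?F → skip
[5] flags=0010 HI?T → r3=0x40
[6] flags=1000 → (cmp)
[7] flags=1000 VC?T → r1=0x80
[8] flags=1000 CC?T → r2=0x70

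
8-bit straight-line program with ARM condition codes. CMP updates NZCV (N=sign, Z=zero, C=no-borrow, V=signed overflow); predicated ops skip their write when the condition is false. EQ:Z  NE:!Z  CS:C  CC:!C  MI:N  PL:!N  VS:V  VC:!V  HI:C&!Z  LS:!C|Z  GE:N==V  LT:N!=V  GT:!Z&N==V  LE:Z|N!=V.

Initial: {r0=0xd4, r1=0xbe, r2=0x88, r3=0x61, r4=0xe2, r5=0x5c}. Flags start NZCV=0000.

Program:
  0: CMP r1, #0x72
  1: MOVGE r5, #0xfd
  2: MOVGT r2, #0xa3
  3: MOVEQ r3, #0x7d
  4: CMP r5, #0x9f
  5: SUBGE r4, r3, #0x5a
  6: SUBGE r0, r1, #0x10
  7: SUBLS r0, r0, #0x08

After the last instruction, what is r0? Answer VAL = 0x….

0: ✓ CMP  NZCV=0011
1: · MOVGE
2: · MOVGT
3: · MOVEQ
4: ✓ CMP  NZCV=1001
5: ✓ SUBGE  r4←0x07
6: ✓ SUBGE  r0←0xae
7: ✓ SUBLS  r0←0xa6

VAL = 0xa6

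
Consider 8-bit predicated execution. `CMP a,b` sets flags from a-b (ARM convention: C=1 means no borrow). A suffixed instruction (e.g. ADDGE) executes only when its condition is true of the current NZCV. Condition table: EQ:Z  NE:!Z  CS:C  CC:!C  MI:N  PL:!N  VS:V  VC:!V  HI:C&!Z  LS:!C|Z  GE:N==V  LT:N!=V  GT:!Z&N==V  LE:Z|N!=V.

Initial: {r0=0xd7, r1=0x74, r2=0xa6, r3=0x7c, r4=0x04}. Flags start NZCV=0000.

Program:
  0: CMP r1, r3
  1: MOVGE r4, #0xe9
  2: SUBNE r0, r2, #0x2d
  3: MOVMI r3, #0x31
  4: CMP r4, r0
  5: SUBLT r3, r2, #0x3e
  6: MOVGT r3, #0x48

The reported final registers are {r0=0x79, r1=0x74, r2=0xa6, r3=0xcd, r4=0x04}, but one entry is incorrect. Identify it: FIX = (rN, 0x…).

0: ✓ CMP  NZCV=1000
1: · MOVGE
2: ✓ SUBNE  r0←0x79
3: ✓ MOVMI  r3←0x31
4: ✓ CMP  NZCV=1000
5: ✓ SUBLT  r3←0x68
6: · MOVGT

FIX = (r3, 0x68)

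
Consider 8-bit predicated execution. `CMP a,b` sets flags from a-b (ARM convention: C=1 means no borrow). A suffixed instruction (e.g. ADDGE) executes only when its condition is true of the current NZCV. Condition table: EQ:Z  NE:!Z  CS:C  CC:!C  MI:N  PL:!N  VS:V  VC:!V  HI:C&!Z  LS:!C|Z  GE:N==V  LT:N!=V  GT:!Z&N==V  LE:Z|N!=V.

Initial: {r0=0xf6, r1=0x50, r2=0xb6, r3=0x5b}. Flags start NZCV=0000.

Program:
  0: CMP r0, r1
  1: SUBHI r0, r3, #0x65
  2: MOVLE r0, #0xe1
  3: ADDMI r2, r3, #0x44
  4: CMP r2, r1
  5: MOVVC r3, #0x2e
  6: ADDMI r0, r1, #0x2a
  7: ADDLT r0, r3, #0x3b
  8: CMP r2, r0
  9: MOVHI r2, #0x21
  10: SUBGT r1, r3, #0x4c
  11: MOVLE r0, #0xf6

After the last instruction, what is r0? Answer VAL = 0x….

[0] flags=1010 → (cmp)
[1] flags=1010 HI?T → r0=0xf6
[2] flags=1010 LE?T → r0=0xe1
[3] flags=1010 MI?T → r2=0x9f
[4] flags=0011 → (cmp)
[5] flags=0011 VC?F → skip
[6] flags=0011 MI?F → skip
[7] flags=0011 LT?T → r0=0x96
[8] flags=0010 → (cmp)
[9] flags=0010 HI?T → r2=0x21
[10] flags=0010 GT?T → r1=0x0f
[11] flags=0010 LE?F → skip

VAL = 0x96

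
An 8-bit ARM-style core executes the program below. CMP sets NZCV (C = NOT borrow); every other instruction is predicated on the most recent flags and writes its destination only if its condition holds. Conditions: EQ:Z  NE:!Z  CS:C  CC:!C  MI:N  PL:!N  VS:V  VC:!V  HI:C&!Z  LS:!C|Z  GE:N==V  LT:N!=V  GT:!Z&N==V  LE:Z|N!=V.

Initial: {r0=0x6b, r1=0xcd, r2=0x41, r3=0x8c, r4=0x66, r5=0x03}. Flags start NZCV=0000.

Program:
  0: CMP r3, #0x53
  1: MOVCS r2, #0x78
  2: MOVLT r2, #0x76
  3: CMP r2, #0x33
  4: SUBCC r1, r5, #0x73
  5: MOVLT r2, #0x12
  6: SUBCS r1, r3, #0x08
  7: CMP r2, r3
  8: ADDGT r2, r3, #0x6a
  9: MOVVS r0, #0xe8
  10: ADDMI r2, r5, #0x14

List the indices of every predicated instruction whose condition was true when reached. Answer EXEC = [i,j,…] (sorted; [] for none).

EXEC = [1,2,6,8,9,10]

0: ✓ CMP  NZCV=0011
1: ✓ MOVCS  r2←0x78
2: ✓ MOVLT  r2←0x76
3: ✓ CMP  NZCV=0010
4: · SUBCC
5: · MOVLT
6: ✓ SUBCS  r1←0x84
7: ✓ CMP  NZCV=1001
8: ✓ ADDGT  r2←0xf6
9: ✓ MOVVS  r0←0xe8
10: ✓ ADDMI  r2←0x17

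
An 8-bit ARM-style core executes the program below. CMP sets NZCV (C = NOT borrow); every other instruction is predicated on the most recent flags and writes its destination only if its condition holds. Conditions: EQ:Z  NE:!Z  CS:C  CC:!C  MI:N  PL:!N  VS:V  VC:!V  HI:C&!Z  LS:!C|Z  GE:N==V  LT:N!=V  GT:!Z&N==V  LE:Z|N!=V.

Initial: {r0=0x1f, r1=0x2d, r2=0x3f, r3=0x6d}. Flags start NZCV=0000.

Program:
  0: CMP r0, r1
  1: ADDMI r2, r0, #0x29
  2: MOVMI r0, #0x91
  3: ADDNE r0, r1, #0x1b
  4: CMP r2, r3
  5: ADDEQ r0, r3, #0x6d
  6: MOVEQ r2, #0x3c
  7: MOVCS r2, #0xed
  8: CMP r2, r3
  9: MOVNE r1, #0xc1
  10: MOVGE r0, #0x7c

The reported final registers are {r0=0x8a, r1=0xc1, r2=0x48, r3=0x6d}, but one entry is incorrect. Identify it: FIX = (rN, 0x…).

[0] flags=1000 → (cmp)
[1] flags=1000 MI?T → r2=0x48
[2] flags=1000 MI?T → r0=0x91
[3] flags=1000 NE?T → r0=0x48
[4] flags=1000 → (cmp)
[5] flags=1000 EQ?F → skip
[6] flags=1000 EQ?F → skip
[7] flags=1000 CS?F → skip
[8] flags=1000 → (cmp)
[9] flags=1000 NE?T → r1=0xc1
[10] flags=1000 GE?F → skip

FIX = (r0, 0x48)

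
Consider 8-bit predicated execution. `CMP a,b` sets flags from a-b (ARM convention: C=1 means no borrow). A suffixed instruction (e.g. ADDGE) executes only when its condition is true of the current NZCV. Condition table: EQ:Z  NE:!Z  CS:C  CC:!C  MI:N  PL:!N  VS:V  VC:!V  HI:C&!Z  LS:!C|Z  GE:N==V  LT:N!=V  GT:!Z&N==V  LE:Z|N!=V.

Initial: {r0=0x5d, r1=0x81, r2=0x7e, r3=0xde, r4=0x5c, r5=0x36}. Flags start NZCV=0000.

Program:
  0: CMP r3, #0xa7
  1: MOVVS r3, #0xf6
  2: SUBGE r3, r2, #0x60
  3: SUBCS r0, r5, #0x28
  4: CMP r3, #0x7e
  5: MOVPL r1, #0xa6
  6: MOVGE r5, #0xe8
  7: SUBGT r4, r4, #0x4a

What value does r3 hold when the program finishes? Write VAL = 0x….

VAL = 0x1e

0: ✓ CMP  NZCV=0010
1: · MOVVS
2: ✓ SUBGE  r3←0x1e
3: ✓ SUBCS  r0←0x0e
4: ✓ CMP  NZCV=1000
5: · MOVPL
6: · MOVGE
7: · SUBGT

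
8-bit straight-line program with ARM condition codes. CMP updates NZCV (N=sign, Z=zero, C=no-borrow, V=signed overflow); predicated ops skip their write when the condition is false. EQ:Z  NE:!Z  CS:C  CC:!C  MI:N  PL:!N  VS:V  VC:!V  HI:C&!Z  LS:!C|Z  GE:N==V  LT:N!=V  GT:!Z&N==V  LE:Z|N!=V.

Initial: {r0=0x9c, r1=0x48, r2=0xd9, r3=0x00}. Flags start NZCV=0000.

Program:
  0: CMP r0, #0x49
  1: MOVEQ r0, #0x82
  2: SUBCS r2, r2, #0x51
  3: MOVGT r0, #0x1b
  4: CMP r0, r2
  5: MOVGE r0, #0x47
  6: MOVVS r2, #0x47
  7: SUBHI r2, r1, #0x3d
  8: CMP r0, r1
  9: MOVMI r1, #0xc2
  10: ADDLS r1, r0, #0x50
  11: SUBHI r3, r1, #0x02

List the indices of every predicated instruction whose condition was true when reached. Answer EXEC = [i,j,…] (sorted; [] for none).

EXEC = [2,5,7,9,10]

0: ✓ CMP  NZCV=0011
1: · MOVEQ
2: ✓ SUBCS  r2←0x88
3: · MOVGT
4: ✓ CMP  NZCV=0010
5: ✓ MOVGE  r0←0x47
6: · MOVVS
7: ✓ SUBHI  r2←0x0b
8: ✓ CMP  NZCV=1000
9: ✓ MOVMI  r1←0xc2
10: ✓ ADDLS  r1←0x97
11: · SUBHI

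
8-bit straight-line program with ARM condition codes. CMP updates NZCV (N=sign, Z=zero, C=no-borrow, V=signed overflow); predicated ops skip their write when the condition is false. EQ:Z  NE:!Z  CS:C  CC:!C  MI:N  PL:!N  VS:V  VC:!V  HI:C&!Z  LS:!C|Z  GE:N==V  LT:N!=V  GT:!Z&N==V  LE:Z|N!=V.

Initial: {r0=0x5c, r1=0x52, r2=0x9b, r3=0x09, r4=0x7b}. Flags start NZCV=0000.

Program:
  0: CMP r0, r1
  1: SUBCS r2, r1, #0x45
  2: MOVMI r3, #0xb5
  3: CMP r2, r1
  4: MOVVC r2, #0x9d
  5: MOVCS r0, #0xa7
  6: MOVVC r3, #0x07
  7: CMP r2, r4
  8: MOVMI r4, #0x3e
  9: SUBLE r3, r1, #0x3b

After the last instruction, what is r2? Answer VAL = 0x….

VAL = 0x9d

[0] flags=0010 → (cmp)
[1] flags=0010 CS?T → r2=0x0d
[2] flags=0010 MI?F → skip
[3] flags=1000 → (cmp)
[4] flags=1000 VC?T → r2=0x9d
[5] flags=1000 CS?F → skip
[6] flags=1000 VC?T → r3=0x07
[7] flags=0011 → (cmp)
[8] flags=0011 MI?F → skip
[9] flags=0011 LE?T → r3=0x17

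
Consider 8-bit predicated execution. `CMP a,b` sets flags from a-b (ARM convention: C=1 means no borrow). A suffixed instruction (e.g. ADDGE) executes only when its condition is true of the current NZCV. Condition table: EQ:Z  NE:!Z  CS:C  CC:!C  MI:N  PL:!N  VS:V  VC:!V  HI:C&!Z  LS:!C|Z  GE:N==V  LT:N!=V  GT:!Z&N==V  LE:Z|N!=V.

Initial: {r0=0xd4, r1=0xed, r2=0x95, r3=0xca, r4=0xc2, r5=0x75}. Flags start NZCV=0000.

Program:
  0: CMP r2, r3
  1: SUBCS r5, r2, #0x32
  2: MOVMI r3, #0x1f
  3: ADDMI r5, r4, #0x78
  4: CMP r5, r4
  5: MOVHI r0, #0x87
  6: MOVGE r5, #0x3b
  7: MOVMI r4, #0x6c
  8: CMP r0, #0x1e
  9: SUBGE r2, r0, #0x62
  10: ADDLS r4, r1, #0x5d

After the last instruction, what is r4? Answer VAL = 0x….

[0] flags=1000 → (cmp)
[1] flags=1000 CS?F → skip
[2] flags=1000 MI?T → r3=0x1f
[3] flags=1000 MI?T → r5=0x3a
[4] flags=0000 → (cmp)
[5] flags=0000 HI?F → skip
[6] flags=0000 GE?T → r5=0x3b
[7] flags=0000 MI?F → skip
[8] flags=1010 → (cmp)
[9] flags=1010 GE?F → skip
[10] flags=1010 LS?F → skip

VAL = 0xc2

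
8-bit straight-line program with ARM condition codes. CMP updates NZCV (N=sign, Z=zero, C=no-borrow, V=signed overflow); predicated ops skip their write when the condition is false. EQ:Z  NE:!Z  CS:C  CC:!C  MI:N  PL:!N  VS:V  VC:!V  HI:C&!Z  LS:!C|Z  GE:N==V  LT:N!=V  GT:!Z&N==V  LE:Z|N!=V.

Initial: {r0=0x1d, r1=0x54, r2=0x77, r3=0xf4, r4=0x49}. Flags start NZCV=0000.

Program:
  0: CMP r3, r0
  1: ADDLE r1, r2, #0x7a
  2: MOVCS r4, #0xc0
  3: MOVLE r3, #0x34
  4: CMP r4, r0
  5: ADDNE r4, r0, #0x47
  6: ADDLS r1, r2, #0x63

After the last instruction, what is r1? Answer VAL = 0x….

VAL = 0xf1

0: ✓ CMP  NZCV=1010
1: ✓ ADDLE  r1←0xf1
2: ✓ MOVCS  r4←0xc0
3: ✓ MOVLE  r3←0x34
4: ✓ CMP  NZCV=1010
5: ✓ ADDNE  r4←0x64
6: · ADDLS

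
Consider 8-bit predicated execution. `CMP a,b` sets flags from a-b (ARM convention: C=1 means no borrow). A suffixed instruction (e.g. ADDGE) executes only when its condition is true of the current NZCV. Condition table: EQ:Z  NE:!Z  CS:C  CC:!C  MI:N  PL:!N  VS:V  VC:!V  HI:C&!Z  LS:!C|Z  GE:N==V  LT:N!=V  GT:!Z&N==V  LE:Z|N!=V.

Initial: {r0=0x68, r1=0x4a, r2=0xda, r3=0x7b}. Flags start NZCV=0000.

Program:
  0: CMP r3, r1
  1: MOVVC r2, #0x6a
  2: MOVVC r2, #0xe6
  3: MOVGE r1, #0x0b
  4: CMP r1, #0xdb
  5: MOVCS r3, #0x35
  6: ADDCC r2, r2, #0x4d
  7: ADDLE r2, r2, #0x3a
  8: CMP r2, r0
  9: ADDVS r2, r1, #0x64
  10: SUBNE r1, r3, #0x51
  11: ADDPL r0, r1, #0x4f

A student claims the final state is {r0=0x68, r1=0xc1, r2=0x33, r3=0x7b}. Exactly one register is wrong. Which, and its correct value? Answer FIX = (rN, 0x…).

[0] flags=0010 → (cmp)
[1] flags=0010 VC?T → r2=0x6a
[2] flags=0010 VC?T → r2=0xe6
[3] flags=0010 GE?T → r1=0x0b
[4] flags=0000 → (cmp)
[5] flags=0000 CS?F → skip
[6] flags=0000 CC?T → r2=0x33
[7] flags=0000 LE?F → skip
[8] flags=1000 → (cmp)
[9] flags=1000 VS?F → skip
[10] flags=1000 NE?T → r1=0x2a
[11] flags=1000 PL?F → skip

FIX = (r1, 0x2a)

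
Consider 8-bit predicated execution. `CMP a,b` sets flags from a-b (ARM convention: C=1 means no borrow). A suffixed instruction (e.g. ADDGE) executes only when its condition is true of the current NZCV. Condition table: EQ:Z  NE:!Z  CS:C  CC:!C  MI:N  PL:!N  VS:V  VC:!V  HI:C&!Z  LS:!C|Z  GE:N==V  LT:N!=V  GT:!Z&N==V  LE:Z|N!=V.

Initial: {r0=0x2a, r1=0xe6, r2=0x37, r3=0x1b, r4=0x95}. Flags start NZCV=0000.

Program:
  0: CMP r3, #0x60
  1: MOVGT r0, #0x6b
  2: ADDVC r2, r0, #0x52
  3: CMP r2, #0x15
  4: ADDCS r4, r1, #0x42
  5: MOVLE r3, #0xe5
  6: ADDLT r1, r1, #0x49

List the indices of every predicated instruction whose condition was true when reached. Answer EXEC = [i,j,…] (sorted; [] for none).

EXEC = [2,4]

[0] flags=1000 → (cmp)
[1] flags=1000 GT?F → skip
[2] flags=1000 VC?T → r2=0x7c
[3] flags=0010 → (cmp)
[4] flags=0010 CS?T → r4=0x28
[5] flags=0010 LE?F → skip
[6] flags=0010 LT?F → skip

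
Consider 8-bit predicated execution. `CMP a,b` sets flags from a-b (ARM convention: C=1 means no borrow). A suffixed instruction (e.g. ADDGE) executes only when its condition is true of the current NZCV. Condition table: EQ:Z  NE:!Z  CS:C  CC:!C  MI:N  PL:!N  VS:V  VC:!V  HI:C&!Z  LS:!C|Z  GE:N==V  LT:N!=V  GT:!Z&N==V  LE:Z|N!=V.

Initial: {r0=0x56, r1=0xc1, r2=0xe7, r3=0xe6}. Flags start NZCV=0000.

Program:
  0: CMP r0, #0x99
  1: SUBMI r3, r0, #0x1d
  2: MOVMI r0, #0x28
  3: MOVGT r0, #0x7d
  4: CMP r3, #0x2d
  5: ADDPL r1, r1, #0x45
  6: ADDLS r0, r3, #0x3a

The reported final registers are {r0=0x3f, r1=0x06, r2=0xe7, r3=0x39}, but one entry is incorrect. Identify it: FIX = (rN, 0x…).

FIX = (r0, 0x7d)

0: ✓ CMP  NZCV=1001
1: ✓ SUBMI  r3←0x39
2: ✓ MOVMI  r0←0x28
3: ✓ MOVGT  r0←0x7d
4: ✓ CMP  NZCV=0010
5: ✓ ADDPL  r1←0x06
6: · ADDLS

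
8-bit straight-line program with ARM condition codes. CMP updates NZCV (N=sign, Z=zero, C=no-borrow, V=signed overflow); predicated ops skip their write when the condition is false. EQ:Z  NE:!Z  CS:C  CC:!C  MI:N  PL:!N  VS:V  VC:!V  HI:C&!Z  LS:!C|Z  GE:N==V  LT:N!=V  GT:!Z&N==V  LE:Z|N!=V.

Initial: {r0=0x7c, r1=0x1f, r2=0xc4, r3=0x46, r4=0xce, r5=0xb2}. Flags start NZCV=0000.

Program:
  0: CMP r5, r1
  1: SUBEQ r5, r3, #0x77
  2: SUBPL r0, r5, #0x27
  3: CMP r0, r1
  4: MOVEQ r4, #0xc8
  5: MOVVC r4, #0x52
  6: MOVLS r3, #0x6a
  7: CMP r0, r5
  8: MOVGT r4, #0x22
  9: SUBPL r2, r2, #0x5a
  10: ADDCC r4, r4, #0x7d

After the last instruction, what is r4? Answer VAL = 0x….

0: ✓ CMP  NZCV=1010
1: · SUBEQ
2: · SUBPL
3: ✓ CMP  NZCV=0010
4: · MOVEQ
5: ✓ MOVVC  r4←0x52
6: · MOVLS
7: ✓ CMP  NZCV=1001
8: ✓ MOVGT  r4←0x22
9: · SUBPL
10: ✓ ADDCC  r4←0x9f

VAL = 0x9f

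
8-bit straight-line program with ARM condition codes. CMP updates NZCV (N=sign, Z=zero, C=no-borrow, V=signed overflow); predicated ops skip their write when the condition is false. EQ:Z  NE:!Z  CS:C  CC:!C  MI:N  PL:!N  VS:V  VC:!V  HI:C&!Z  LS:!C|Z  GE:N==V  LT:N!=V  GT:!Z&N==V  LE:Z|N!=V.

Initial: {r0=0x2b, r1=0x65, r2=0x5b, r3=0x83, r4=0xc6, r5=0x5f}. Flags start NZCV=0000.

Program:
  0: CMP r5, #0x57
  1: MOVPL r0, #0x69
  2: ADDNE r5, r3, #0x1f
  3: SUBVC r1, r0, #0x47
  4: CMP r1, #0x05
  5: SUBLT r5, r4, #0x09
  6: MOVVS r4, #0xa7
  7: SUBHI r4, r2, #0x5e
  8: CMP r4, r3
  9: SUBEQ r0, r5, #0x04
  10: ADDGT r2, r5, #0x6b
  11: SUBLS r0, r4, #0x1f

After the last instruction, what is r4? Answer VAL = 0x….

[0] flags=0010 → (cmp)
[1] flags=0010 PL?T → r0=0x69
[2] flags=0010 NE?T → r5=0xa2
[3] flags=0010 VC?T → r1=0x22
[4] flags=0010 → (cmp)
[5] flags=0010 LT?F → skip
[6] flags=0010 VS?F → skip
[7] flags=0010 HI?T → r4=0xfd
[8] flags=0010 → (cmp)
[9] flags=0010 EQ?F → skip
[10] flags=0010 GT?T → r2=0x0d
[11] flags=0010 LS?F → skip

VAL = 0xfd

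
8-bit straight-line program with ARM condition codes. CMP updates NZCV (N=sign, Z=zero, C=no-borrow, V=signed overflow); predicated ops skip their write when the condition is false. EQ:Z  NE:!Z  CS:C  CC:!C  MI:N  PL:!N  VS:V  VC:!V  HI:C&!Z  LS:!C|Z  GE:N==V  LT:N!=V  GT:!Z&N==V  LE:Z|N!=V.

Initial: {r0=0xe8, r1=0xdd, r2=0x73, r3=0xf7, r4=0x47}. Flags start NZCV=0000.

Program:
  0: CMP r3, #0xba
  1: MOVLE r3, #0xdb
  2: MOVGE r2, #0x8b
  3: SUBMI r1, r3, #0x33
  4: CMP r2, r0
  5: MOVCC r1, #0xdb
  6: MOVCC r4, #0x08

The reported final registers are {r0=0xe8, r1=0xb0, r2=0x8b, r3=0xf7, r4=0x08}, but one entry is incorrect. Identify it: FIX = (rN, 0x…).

0: ✓ CMP  NZCV=0010
1: · MOVLE
2: ✓ MOVGE  r2←0x8b
3: · SUBMI
4: ✓ CMP  NZCV=1000
5: ✓ MOVCC  r1←0xdb
6: ✓ MOVCC  r4←0x08

FIX = (r1, 0xdb)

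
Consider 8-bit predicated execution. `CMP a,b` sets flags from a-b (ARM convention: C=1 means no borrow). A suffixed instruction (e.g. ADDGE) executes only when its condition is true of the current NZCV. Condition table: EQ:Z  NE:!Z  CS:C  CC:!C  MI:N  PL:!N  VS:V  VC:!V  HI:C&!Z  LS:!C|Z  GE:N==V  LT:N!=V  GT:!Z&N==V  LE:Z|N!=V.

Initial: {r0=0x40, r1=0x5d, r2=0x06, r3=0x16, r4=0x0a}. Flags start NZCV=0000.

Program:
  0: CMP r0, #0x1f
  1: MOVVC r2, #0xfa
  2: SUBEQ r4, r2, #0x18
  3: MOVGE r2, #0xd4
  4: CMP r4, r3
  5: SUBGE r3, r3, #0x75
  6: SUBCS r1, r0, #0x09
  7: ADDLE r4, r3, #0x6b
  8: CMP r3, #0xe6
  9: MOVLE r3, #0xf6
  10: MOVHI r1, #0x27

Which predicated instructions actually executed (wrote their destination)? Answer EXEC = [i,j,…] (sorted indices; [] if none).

EXEC = [1,3,7]

[0] flags=0010 → (cmp)
[1] flags=0010 VC?T → r2=0xfa
[2] flags=0010 EQ?F → skip
[3] flags=0010 GE?T → r2=0xd4
[4] flags=1000 → (cmp)
[5] flags=1000 GE?F → skip
[6] flags=1000 CS?F → skip
[7] flags=1000 LE?T → r4=0x81
[8] flags=0000 → (cmp)
[9] flags=0000 LE?F → skip
[10] flags=0000 HI?F → skip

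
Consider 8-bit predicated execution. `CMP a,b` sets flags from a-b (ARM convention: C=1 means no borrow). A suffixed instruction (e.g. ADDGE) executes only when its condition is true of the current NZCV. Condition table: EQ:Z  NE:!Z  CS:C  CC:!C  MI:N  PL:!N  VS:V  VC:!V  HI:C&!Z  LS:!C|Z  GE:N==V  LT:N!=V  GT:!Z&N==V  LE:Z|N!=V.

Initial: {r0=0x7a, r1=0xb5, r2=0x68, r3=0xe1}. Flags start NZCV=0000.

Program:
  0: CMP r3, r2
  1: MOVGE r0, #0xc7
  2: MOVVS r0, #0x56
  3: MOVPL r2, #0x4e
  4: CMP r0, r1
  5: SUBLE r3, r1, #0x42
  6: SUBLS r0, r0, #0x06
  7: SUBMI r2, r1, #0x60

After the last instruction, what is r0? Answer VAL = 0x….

0: ✓ CMP  NZCV=0011
1: · MOVGE
2: ✓ MOVVS  r0←0x56
3: ✓ MOVPL  r2←0x4e
4: ✓ CMP  NZCV=1001
5: · SUBLE
6: ✓ SUBLS  r0←0x50
7: ✓ SUBMI  r2←0x55

VAL = 0x50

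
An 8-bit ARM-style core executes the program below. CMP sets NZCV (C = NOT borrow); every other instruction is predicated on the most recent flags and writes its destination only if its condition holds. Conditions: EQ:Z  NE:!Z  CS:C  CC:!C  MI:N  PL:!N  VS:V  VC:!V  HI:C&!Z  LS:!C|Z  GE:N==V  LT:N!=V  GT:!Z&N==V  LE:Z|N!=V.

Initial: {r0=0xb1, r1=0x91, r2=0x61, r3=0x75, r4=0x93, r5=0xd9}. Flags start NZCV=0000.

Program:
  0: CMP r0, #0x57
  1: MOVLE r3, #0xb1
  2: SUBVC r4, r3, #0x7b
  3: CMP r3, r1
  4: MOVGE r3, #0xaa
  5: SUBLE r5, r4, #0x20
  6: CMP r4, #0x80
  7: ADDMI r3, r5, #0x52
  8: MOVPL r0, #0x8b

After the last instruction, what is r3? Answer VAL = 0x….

0: ✓ CMP  NZCV=0011
1: ✓ MOVLE  r3←0xb1
2: · SUBVC
3: ✓ CMP  NZCV=0010
4: ✓ MOVGE  r3←0xaa
5: · SUBLE
6: ✓ CMP  NZCV=0010
7: · ADDMI
8: ✓ MOVPL  r0←0x8b

VAL = 0xaa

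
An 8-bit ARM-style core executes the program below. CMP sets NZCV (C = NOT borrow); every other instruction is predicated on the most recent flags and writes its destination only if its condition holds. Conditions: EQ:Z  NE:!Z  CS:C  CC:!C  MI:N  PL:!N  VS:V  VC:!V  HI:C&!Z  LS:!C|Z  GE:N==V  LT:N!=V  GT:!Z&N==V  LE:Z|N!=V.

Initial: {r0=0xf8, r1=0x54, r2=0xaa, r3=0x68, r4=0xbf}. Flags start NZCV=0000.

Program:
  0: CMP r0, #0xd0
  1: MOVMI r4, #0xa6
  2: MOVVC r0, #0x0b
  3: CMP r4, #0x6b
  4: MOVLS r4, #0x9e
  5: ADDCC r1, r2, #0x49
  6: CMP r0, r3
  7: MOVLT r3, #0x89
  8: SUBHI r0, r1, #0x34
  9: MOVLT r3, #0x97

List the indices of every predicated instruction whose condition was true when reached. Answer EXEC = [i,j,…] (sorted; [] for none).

EXEC = [2,7,9]

0: ✓ CMP  NZCV=0010
1: · MOVMI
2: ✓ MOVVC  r0←0x0b
3: ✓ CMP  NZCV=0011
4: · MOVLS
5: · ADDCC
6: ✓ CMP  NZCV=1000
7: ✓ MOVLT  r3←0x89
8: · SUBHI
9: ✓ MOVLT  r3←0x97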